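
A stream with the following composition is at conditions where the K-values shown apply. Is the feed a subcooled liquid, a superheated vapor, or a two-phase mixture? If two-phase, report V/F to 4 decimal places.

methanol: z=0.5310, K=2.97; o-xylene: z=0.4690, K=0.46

two-phase, V/F = 0.7453

ΣzᵢKᵢ = 1.7928; Σzᵢ/Kᵢ = 1.1984.
Both exceed 1, so a two-phase solution exists.
Material balance + equilibrium reduce to Σ zᵢ(Kᵢ−1)/(1+ψ(Kᵢ−1)) = 0.
Binary case is linear: z₁(K₁−1)(1+ψ(K₂−1)) + z₂(K₂−1)(1+ψ(K₁−1)) = 0
⇒ ψ = [z₁(K₁−1)+z₂(K₂−1)] / [−(K₁−1)(K₂−1)] = 0.79281/1.06380 = 0.7453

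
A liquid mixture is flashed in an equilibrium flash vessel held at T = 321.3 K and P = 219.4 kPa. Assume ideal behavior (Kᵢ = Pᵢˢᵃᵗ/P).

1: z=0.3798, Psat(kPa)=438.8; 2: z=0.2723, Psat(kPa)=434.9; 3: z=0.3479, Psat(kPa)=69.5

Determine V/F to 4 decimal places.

V/F = 0.6039

Raoult's law: Kᵢ = Pᵢˢᵃᵗ/P = Pᵢˢᵃᵗ/219.4.
  K_1 = 438.8/219.4 = 2.000000, K_2 = 434.9/219.4 = 1.982224, K_3 = 69.5/219.4 = 0.316773
Material balance + equilibrium reduce to Σ zᵢ(Kᵢ−1)/(1+V/F(Kᵢ−1)) = 0.
g(0) = ΣzᵢKᵢ − 1 = 0.4096 and g(1) = 1 − Σzᵢ/Kᵢ = -0.4255, so a root lies in (0, 1).
Newton iteration, V/F⁰ = 0.31:
  V/F = 0.3100: g = 0.19339, g' = -0.6371 → V/F = 0.6135
  V/F = 0.6135: g = -0.00698, g' = -0.7296 → V/F = 0.6040
  V/F = 0.6040: g = -0.00004, g' = -0.7219 → V/F = 0.6039
Converged at V/F = 0.6039.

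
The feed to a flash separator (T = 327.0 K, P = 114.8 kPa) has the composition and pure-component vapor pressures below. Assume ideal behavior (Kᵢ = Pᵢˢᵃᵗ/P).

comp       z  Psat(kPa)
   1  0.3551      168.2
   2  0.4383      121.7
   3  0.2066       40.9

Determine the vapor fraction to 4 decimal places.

ψ = 0.3308

Raoult's law: Kᵢ = Pᵢˢᵃᵗ/P = Pᵢˢᵃᵗ/114.8.
  K_1 = 168.2/114.8 = 1.465157, K_2 = 121.7/114.8 = 1.060105, K_3 = 40.9/114.8 = 0.356272
Let ψ = V/F and solve Σ zᵢ(Kᵢ−1)/(1+ψ(Kᵢ−1)) = 0.
g(0) = ΣzᵢKᵢ − 1 = 0.0585 and g(1) = 1 − Σzᵢ/Kᵢ = -0.2357, so a root lies in (0, 1).
Newton iteration, ψ⁰ = 0.5:
  ψ = 0.5000: g = -0.03653, g' = -0.2382 → ψ = 0.3467
  ψ = 0.3467: g = -0.00315, g' = -0.2004 → ψ = 0.3309
  ψ = 0.3309: g = -0.00002, g' = -0.1975 → ψ = 0.3308
Converged at ψ = 0.3308.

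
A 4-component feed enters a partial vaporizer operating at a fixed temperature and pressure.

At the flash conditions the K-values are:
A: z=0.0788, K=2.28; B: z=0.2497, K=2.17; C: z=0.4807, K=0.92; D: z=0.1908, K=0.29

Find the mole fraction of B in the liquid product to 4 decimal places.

Rachford–Rice: g(V/F) = Σ zᵢ(Kᵢ−1)/(1+V/F(Kᵢ−1)) = 0.
Feasibility: ΣzᵢKᵢ = 1.2191, Σzᵢ/Kᵢ = 1.3301 — both > 1, two phases present.
Newton iteration, V/F⁰ = 0.43:
  V/F = 0.4300: g = 0.02459, g' = -0.4076 → V/F = 0.4903
  V/F = 0.4903: g = -0.00023, g' = -0.4164 → V/F = 0.4898
Converged at V/F = 0.4898.
Compositions from xᵢ = zᵢ/(1+V/F(Kᵢ−1)), yᵢ = Kᵢxᵢ:
  A: x = 0.0484, y = 0.1104
  B: x = 0.1587, y = 0.3445
  C: x = 0.5003, y = 0.4603
  D: x = 0.2925, y = 0.0848

x_B = 0.1587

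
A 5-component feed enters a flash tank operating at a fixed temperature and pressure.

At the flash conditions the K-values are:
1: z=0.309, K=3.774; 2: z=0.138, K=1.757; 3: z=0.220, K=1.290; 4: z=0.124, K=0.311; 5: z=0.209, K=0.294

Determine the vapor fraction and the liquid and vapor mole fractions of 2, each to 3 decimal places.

ψ = 0.652, x_2 = 0.092, y_2 = 0.162

Let ψ = V/F and solve Σ zᵢ(Kᵢ−1)/(1+ψ(Kᵢ−1)) = 0.
g(0) = ΣzᵢKᵢ − 1 = 0.792 and g(1) = 1 − Σzᵢ/Kᵢ = -0.441, so a root lies in (0, 1).
Newton iteration, ψ⁰ = 0.32:
  ψ = 0.320: g = 0.2963, g' = -1.005 → ψ = 0.615
  ψ = 0.615: g = 0.0332, g' = -0.877 → ψ = 0.653
  ψ = 0.653: g = -0.0004, g' = -0.902 → ψ = 0.652
Converged at ψ = 0.652.
Compositions from xᵢ = zᵢ/(1+ψ(Kᵢ−1)), yᵢ = Kᵢxᵢ:
  1: x = 0.110, y = 0.415
  2: x = 0.092, y = 0.162
  3: x = 0.185, y = 0.239
  4: x = 0.225, y = 0.070
  5: x = 0.387, y = 0.114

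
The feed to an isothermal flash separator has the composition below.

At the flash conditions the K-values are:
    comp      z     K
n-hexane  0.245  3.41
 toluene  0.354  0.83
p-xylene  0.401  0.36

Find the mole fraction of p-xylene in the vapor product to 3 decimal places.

Let ψ = V/F and solve Σ zᵢ(Kᵢ−1)/(1+ψ(Kᵢ−1)) = 0.
Check two-phase: ΣzᵢKᵢ = 1.274 > 1 and Σzᵢ/Kᵢ = 1.612 > 1, so g(0) = 0.274 > 0 and g(1) = -0.612 < 0.
Iterate (Newton) starting at ψ = 0.36:
  ψ = 0.360: g = -0.0814, g' = -0.697 → ψ = 0.243
  ψ = 0.243: g = 0.0056, g' = -0.807 → ψ = 0.250
Converged at ψ = 0.250.
Compositions from xᵢ = zᵢ/(1+ψ(Kᵢ−1)), yᵢ = Kᵢxᵢ:
  n-hexane: x = 0.153, y = 0.521
  toluene: x = 0.370, y = 0.307
  p-xylene: x = 0.477, y = 0.172

y_p-xylene = 0.172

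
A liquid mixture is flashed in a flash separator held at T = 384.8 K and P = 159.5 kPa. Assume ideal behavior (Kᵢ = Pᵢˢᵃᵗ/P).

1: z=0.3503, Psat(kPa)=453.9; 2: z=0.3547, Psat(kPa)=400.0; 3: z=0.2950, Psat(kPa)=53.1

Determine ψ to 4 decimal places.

ψ = 0.8797

Raoult's law: Kᵢ = Pᵢˢᵃᵗ/P = Pᵢˢᵃᵗ/159.5.
  K_1 = 453.9/159.5 = 2.845768, K_2 = 400.0/159.5 = 2.507837, K_3 = 53.1/159.5 = 0.332915
Material balance + equilibrium reduce to Σ zᵢ(Kᵢ−1)/(1+ψ(Kᵢ−1)) = 0.
Feasibility: ΣzᵢKᵢ = 1.9846, Σzᵢ/Kᵢ = 1.1506 — both > 1, two phases present.
Iterate (Newton) starting at ψ = 0.5:
  ψ = 0.5000: g = 0.34591, g' = -0.8805 → ψ = 0.8929
  ψ = 0.8929: g = -0.01453, g' = -1.1195 → ψ = 0.8799
  ψ = 0.8799: g = -0.00018, g' = -1.0918 → ψ = 0.8797
Converged at ψ = 0.8797.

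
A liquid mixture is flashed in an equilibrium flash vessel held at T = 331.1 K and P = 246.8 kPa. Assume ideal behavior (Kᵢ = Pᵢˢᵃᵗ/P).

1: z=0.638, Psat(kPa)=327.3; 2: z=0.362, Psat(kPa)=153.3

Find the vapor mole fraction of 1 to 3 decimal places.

y_1 = 0.713

Raoult's law: Kᵢ = Pᵢˢᵃᵗ/P = Pᵢˢᵃᵗ/246.8.
  K_1 = 327.3/246.8 = 1.32618, K_2 = 153.3/246.8 = 0.62115
Let ψ = V/F and solve Σ zᵢ(Kᵢ−1)/(1+ψ(Kᵢ−1)) = 0.
g(0) = ΣzᵢKᵢ − 1 = 0.071 and g(1) = 1 − Σzᵢ/Kᵢ = -0.064, so a root lies in (0, 1).
Newton–Raphson from ψ = 0.5:
  ψ = 0.500: g = 0.0097, g' = -0.129 → ψ = 0.575
  ψ = 0.575: g = -0.0001, g' = -0.133 → ψ = 0.574
Converged at ψ = 0.574.
Compositions from xᵢ = zᵢ/(1+ψ(Kᵢ−1)), yᵢ = Kᵢxᵢ:
  1: x = 0.537, y = 0.713
  2: x = 0.463, y = 0.287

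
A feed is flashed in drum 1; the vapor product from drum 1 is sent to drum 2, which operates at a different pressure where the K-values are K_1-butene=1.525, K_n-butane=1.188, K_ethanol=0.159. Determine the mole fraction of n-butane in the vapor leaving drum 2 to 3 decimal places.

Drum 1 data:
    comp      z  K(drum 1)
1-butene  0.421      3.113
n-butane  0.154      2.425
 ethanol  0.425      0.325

Drum 1:
Material balance + equilibrium reduce to Σ zᵢ(Kᵢ−1)/(1+ψ₁(Kᵢ−1)) = 0.
g(0) = ΣzᵢKᵢ − 1 = 0.822 and g(1) = 1 − Σzᵢ/Kᵢ = -0.506, so a root lies in (0, 1).
Iterate (Newton) starting at ψ₁ = 0.49:
  ψ₁ = 0.490: g = 0.1376, g' = -0.994 → ψ₁ = 0.628
Converged at ψ₁ = 0.628.
Drum-1 compositions:
  1-butene: x = 0.181, y = 0.563
  n-butane: x = 0.081, y = 0.197
  ethanol: x = 0.738, y = 0.240
Drum-2 feed = drum-1 vapor: z₂ = (0.5631, 0.1971, 0.2398).
Drum 2:
Material balance + equilibrium reduce to Σ zᵢ(Kᵢ−1)/(1+ψ₂(Kᵢ−1)) = 0.
Check two-phase: ΣzᵢKᵢ = 1.131 > 1 and Σzᵢ/Kᵢ = 2.043 > 1, so g(0) = 0.131 > 0 and g(1) = -1.043 < 0.
Newton iteration, ψ₂⁰ = 0.5:
  ψ₂ = 0.500: g = -0.0800, g' = -0.608 → ψ₂ = 0.369
  ψ₂ = 0.369: g = -0.0099, g' = -0.471 → ψ₂ = 0.348
  ψ₂ = 0.348: g = -0.0002, g' = -0.456 → ψ₂ = 0.347
Converged at ψ₂ = 0.347.
  1-butene: x = 0.476, y = 0.726
  n-butane: x = 0.185, y = 0.220
  ethanol: x = 0.339, y = 0.054

y_n-butane (drum 2) = 0.220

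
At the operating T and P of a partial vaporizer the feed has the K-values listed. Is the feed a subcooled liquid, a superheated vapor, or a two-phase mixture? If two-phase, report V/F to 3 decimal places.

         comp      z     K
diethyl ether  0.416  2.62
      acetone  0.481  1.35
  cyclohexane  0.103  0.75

ΣzᵢKᵢ = 1.817; Σzᵢ/Kᵢ = 0.652.
Since Σzᵢ/Kᵢ < 1 the mixture is above its dew point — single vapor phase.

superheated vapor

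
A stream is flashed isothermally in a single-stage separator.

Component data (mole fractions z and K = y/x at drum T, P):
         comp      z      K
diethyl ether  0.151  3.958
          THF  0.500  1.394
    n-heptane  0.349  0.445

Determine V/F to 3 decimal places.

Rachford–Rice: g(V/F) = Σ zᵢ(Kᵢ−1)/(1+V/F(Kᵢ−1)) = 0.
g(0) = ΣzᵢKᵢ − 1 = 0.450 and g(1) = 1 − Σzᵢ/Kᵢ = -0.181, so a root lies in (0, 1).
Iterate (Newton) starting at V/F = 0.69:
  V/F = 0.690: g = -0.0121, g' = -0.473 → V/F = 0.664
Converged at V/F = 0.664.

V/F = 0.664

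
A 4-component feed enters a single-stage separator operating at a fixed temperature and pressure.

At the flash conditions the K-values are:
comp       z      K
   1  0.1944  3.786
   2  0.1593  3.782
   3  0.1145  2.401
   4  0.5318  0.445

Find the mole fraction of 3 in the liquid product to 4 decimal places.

Rachford–Rice: g(β) = Σ zᵢ(Kᵢ−1)/(1+β(Kᵢ−1)) = 0.
Feasibility: ΣzᵢKᵢ = 1.8500, Σzᵢ/Kᵢ = 1.3362 — both > 1, two phases present.
Newton–Raphson from β = 0.5:
  β = 0.5000: g = 0.09750, g' = -0.8707 → β = 0.6120
  β = 0.6120: g = 0.00361, g' = -0.8158 → β = 0.6164
Converged at β = 0.6164.
Compositions from xᵢ = zᵢ/(1+β(Kᵢ−1)), yᵢ = Kᵢxᵢ:
  1: x = 0.0715, y = 0.2709
  2: x = 0.0587, y = 0.2219
  3: x = 0.0614, y = 0.1475
  4: x = 0.8083, y = 0.3597

x_3 = 0.0614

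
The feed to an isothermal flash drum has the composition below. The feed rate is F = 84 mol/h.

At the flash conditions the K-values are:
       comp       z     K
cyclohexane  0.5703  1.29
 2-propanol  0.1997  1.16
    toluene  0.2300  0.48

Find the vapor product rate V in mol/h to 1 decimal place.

Material balance + equilibrium reduce to Σ zᵢ(Kᵢ−1)/(1+V/F(Kᵢ−1)) = 0.
g(0) = ΣzᵢKᵢ − 1 = 0.0777 and g(1) = 1 − Σzᵢ/Kᵢ = -0.0934, so a root lies in (0, 1).
Newton–Raphson from V/F = 0.5:
  V/F = 0.5000: g = 0.01241, g' = -0.1545 → V/F = 0.5803
  V/F = 0.5803: g = -0.00048, g' = -0.1670 → V/F = 0.5774
Converged at V/F = 0.5774.
Then V = V/F·F = 0.5774·84 = 48.5 mol/h and L = F − V = 35.5 mol/h.

V = 48.5 mol/h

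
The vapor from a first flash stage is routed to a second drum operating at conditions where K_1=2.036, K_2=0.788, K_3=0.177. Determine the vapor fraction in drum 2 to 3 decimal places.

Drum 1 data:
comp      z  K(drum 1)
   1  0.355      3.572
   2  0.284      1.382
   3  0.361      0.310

V/F (drum 2) = 0.470

Drum 1:
Iterate (Newton) starting at ψ₁ = 0.65:
  ψ₁ = 0.650: g = -0.0230, g' = -0.921 → ψ₁ = 0.625
Converged at ψ₁ = 0.625.
Drum-1 compositions:
  1: x = 0.136, y = 0.486
  2: x = 0.229, y = 0.317
  3: x = 0.635, y = 0.197
Drum-2 feed = drum-1 vapor: z₂ = (0.4864, 0.3169, 0.1967).
Drum 2:
Let ψ₂ = V/F and solve Σ zᵢ(Kᵢ−1)/(1+ψ₂(Kᵢ−1)) = 0.
Feasibility: ΣzᵢKᵢ = 1.275, Σzᵢ/Kᵢ = 1.752 — both > 1, two phases present.
Iterate (Newton) starting at ψ₂ = 0.32:
  ψ₂ = 0.320: g = 0.0866, g' = -0.556 → ψ₂ = 0.476
  ψ₂ = 0.476: g = -0.0032, g' = -0.612 → ψ₂ = 0.470
Converged at ψ₂ = 0.470.
  1: x = 0.327, y = 0.666
  2: x = 0.352, y = 0.277
  3: x = 0.321, y = 0.057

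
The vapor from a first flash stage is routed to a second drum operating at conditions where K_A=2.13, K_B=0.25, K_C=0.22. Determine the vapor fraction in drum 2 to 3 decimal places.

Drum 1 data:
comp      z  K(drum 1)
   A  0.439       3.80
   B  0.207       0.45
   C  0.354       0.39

Drum 1:
Newton–Raphson from ψ₁ = 0.44:
  ψ₁ = 0.440: g = 0.1054, g' = -1.046 → ψ₁ = 0.541
  ψ₁ = 0.541: g = 0.0047, g' = -0.965 → ψ₁ = 0.546
Converged at ψ₁ = 0.546.
Drum-1 compositions:
  A: x = 0.174, y = 0.660
  B: x = 0.296, y = 0.133
  C: x = 0.531, y = 0.207
Drum-2 feed = drum-1 vapor: z₂ = (0.6600, 0.1331, 0.2069).
Drum 2:
Iterate (Newton) starting at ψ₂ = 0.37:
  ψ₂ = 0.370: g = 0.1609, g' = -0.811 → ψ₂ = 0.568
  ψ₂ = 0.568: g = -0.0097, g' = -0.946 → ψ₂ = 0.558
Converged at ψ₂ = 0.558.
  A: x = 0.405, y = 0.862
  B: x = 0.229, y = 0.057
  C: x = 0.366, y = 0.081

V/F (drum 2) = 0.558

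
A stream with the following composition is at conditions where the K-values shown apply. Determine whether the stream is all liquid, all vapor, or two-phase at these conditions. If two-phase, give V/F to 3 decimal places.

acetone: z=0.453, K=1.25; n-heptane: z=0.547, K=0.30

ΣzᵢKᵢ = 0.730; Σzᵢ/Kᵢ = 2.186.
Since ΣzᵢKᵢ < 1 the mixture is below its bubble point — single liquid phase.

all liquid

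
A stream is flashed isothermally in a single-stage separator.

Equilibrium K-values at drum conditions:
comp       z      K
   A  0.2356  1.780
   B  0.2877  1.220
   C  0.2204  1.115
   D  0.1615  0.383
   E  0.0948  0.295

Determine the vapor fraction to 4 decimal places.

ψ = 0.3902

Material balance + equilibrium reduce to Σ zᵢ(Kᵢ−1)/(1+ψ(Kᵢ−1)) = 0.
Feasibility: ΣzᵢKᵢ = 1.1059, Σzᵢ/Kᵢ = 1.3089 — both > 1, two phases present.
Iterate (Newton) starting at ψ = 0.57:
  ψ = 0.5700: g = -0.05820, g' = -0.3602 → ψ = 0.4084
  ψ = 0.4084: g = -0.00543, g' = -0.2996 → ψ = 0.3903
  ψ = 0.3903: g = -0.00004, g' = -0.2951 → ψ = 0.3902
Converged at ψ = 0.3902.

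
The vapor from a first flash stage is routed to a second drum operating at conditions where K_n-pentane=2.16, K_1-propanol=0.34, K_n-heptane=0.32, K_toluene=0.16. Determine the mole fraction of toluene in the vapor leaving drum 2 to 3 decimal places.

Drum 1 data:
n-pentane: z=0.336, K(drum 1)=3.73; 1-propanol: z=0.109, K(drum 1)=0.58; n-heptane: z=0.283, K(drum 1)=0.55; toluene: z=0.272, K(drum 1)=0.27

Drum 1:
Material balance + equilibrium reduce to Σ zᵢ(Kᵢ−1)/(1+ψ₁(Kᵢ−1)) = 0.
Feasibility: ΣzᵢKᵢ = 1.546, Σzᵢ/Kᵢ = 1.800 — both > 1, two phases present.
Newton iteration, ψ₁⁰ = 0.31:
  ψ₁ = 0.310: g = 0.0396, g' = -1.080 → ψ₁ = 0.347
  ψ₁ = 0.347: g = 0.0010, g' = -1.028 → ψ₁ = 0.348
Converged at ψ₁ = 0.348.
Drum-1 compositions:
  n-pentane: x = 0.172, y = 0.643
  1-propanol: x = 0.128, y = 0.074
  n-heptane: x = 0.335, y = 0.185
  toluene: x = 0.364, y = 0.098
Drum-2 feed = drum-1 vapor: z₂ = (0.6430, 0.0740, 0.1845, 0.0984).
Drum 2:
Let ψ₂ = V/F and solve Σ zᵢ(Kᵢ−1)/(1+ψ₂(Kᵢ−1)) = 0.
Check two-phase: ΣzᵢKᵢ = 1.489 > 1 and Σzᵢ/Kᵢ = 1.707 > 1, so g(0) = 0.489 > 0 and g(1) = -0.707 < 0.
Newton iteration, ψ₂⁰ = 0.55:
  ψ₂ = 0.550: g = 0.0246, g' = -0.860 → ψ₂ = 0.579
  ψ₂ = 0.579: g = -0.0004, g' = -0.889 → ψ₂ = 0.578
Converged at ψ₂ = 0.578.
  n-pentane: x = 0.385, y = 0.831
  1-propanol: x = 0.120, y = 0.041
  n-heptane: x = 0.304, y = 0.097
  toluene: x = 0.191, y = 0.031

y_toluene (drum 2) = 0.031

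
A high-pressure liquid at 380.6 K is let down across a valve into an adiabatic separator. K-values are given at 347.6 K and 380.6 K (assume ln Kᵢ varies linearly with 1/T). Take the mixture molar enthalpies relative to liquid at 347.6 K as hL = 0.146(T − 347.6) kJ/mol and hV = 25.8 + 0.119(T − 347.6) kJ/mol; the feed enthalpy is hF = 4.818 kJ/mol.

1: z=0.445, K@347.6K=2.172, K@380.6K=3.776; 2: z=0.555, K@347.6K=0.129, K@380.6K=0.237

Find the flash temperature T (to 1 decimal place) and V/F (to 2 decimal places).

T = 354.9 K, V/F = 0.15

Adiabatic flash: solve Rachford–Rice at each trial T, then check hF = ψ·hV(T) + (1−ψ)·hL(T).
  T = 347.6 K: K = (2.172, 0.129), RR gives ψ = 0.037, H_out = 0.964 kJ/mol
  T = 380.6 K: K = (3.776, 0.237), RR gives ψ = 0.383, H_out = 14.366 kJ/mol
  T = 364.1 K: K = (2.900, 0.177), RR gives ψ = 0.249, H_out = 8.716 kJ/mol
  T = 355.9 K: K = (2.520, 0.152), RR gives ψ = 0.160, H_out = 5.296 kJ/mol
  T = 351.8 K: K = (2.344, 0.140), RR gives ψ = 0.105, H_out = 3.300 kJ/mol
  T = 353.9 K: K = (2.433, 0.146), RR gives ψ = 0.134, H_out = 4.352 kJ/mol
Linear interpolation between T = 353.9 (H_out = 4.352) and T = 355.9 (H_out = 5.296) on hF = 4.818 gives T ≈ 354.9 K, at which ψ = 0.15.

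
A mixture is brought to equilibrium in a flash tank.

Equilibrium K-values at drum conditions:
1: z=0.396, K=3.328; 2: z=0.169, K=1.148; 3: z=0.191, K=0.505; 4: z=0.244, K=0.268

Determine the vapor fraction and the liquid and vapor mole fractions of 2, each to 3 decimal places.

ψ = 0.548, x_2 = 0.156, y_2 = 0.179

Material balance + equilibrium reduce to Σ zᵢ(Kᵢ−1)/(1+ψ(Kᵢ−1)) = 0.
Feasibility: ΣzᵢKᵢ = 1.674, Σzᵢ/Kᵢ = 1.555 — both > 1, two phases present.
Iterate (Newton) starting at ψ = 0.65:
  ψ = 0.650: g = -0.0905, g' = -0.920 → ψ = 0.552
  ψ = 0.552: g = -0.0030, g' = -0.871 → ψ = 0.548
Converged at ψ = 0.548.
Compositions from xᵢ = zᵢ/(1+ψ(Kᵢ−1)), yᵢ = Kᵢxᵢ:
  1: x = 0.174, y = 0.579
  2: x = 0.156, y = 0.179
  3: x = 0.262, y = 0.132
  4: x = 0.408, y = 0.109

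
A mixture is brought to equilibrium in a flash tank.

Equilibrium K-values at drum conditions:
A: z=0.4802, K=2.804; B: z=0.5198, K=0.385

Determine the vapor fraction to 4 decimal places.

Binary case is linear: z₁(K₁−1)(1+ψ(K₂−1)) + z₂(K₂−1)(1+ψ(K₁−1)) = 0
⇒ ψ = [z₁(K₁−1)+z₂(K₂−1)] / [−(K₁−1)(K₂−1)] = 0.54660/1.10946 = 0.4927

ψ = 0.4927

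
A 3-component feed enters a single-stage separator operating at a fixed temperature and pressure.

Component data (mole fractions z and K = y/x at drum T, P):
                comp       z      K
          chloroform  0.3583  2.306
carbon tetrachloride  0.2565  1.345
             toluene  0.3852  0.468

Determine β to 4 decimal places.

Let β = V/F and solve Σ zᵢ(Kᵢ−1)/(1+β(Kᵢ−1)) = 0.
Feasibility: ΣzᵢKᵢ = 1.3515, Σzᵢ/Kᵢ = 1.1692 — both > 1, two phases present.
Iterate (Newton) starting at β = 0.5:
  β = 0.5000: g = 0.07937, g' = -0.4482 → β = 0.6771
  β = 0.6771: g = -0.00022, g' = -0.4585 → β = 0.6766
Converged at β = 0.6766.

β = 0.6766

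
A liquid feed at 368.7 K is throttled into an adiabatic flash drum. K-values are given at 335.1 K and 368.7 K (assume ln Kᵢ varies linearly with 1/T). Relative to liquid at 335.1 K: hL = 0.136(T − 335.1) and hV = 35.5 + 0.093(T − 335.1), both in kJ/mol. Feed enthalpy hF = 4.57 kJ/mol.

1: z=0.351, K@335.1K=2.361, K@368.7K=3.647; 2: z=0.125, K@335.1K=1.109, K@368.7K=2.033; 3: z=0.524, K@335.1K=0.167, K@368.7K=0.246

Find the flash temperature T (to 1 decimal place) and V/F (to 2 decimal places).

T = 339.3 K, V/F = 0.11

Adiabatic flash: solve Rachford–Rice at each trial T, then check hF = ψ·hV(T) + (1−ψ)·hL(T).
  T = 335.1 K: K = (2.361, 1.109, 0.167), RR gives ψ = 0.056, H_out = 1.972 kJ/mol
  T = 368.7 K: K = (3.647, 2.033, 0.246), RR gives ψ = 0.382, H_out = 17.569 kJ/mol
  T = 351.9 K: K = (2.965, 1.523, 0.205), RR gives ψ = 0.250, H_out = 10.982 kJ/mol
  T = 343.5 K: K = (2.653, 1.305, 0.185), RR gives ψ = 0.164, H_out = 6.907 kJ/mol
  T = 339.3 K: K = (2.505, 1.204, 0.176), RR gives ψ = 0.113, H_out = 4.570 kJ/mol
  T = 337.2 K: K = (2.432, 1.156, 0.171), RR gives ψ = 0.085, H_out = 3.308 kJ/mol
Linear interpolation between T = 337.2 (H_out = 3.308) and T = 339.3 (H_out = 4.570) on hF = 4.57 gives T ≈ 339.3 K, at which ψ = 0.11.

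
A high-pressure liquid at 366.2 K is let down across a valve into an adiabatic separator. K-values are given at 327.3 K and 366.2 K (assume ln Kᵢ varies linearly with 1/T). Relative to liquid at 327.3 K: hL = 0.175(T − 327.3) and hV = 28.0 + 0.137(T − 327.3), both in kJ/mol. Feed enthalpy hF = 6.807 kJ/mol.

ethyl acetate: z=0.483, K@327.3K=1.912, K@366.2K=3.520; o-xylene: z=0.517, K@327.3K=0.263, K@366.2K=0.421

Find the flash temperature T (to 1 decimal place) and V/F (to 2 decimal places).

Adiabatic flash: solve Rachford–Rice at each trial T, then check hF = ψ·hV(T) + (1−ψ)·hL(T).
  T = 327.3 K: K = (1.912, 0.263), RR gives ψ = 0.088, H_out = 2.477 kJ/mol
  T = 366.2 K: K = (3.520, 0.421), RR gives ψ = 0.629, H_out = 23.491 kJ/mol
  T = 346.8 K: K = (2.641, 0.337), RR gives ψ = 0.414, H_out = 14.695 kJ/mol
  T = 337.1 K: K = (2.260, 0.299), RR gives ψ = 0.279, H_out = 9.415 kJ/mol
  T = 332.2 K: K = (2.081, 0.281), RR gives ψ = 0.193, H_out = 6.234 kJ/mol
  T = 334.6 K: K = (2.167, 0.290), RR gives ψ = 0.237, H_out = 7.850 kJ/mol
  T = 333.4 K: K = (2.124, 0.285), RR gives ψ = 0.216, H_out = 7.058 kJ/mol
Linear interpolation between T = 332.2 (H_out = 6.234) and T = 333.4 (H_out = 7.058) on hF = 6.807 gives T ≈ 333.0 K, at which ψ = 0.21.

T = 333.0 K, V/F = 0.21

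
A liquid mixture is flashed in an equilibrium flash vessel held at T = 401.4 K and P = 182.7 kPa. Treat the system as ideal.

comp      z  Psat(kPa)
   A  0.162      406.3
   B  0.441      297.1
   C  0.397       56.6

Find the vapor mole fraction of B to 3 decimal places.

Raoult's law: Kᵢ = Pᵢˢᵃᵗ/P = Pᵢˢᵃᵗ/182.7.
  K_A = 406.3/182.7 = 2.22386, K_B = 297.1/182.7 = 1.62616, K_C = 56.6/182.7 = 0.30980
Material balance + equilibrium reduce to Σ zᵢ(Kᵢ−1)/(1+ψ(Kᵢ−1)) = 0.
g(0) = ΣzᵢKᵢ − 1 = 0.200 and g(1) = 1 − Σzᵢ/Kᵢ = -0.626, so a root lies in (0, 1).
Newton iteration, ψ⁰ = 0.4:
  ψ = 0.400: g = -0.0246, g' = -0.581 → ψ = 0.358
  ψ = 0.358: g = -0.0003, g' = -0.566 → ψ = 0.357
Converged at ψ = 0.357.
Compositions from xᵢ = zᵢ/(1+ψ(Kᵢ−1)), yᵢ = Kᵢxᵢ:
  A: x = 0.113, y = 0.251
  B: x = 0.360, y = 0.586
  C: x = 0.527, y = 0.163

y_B = 0.586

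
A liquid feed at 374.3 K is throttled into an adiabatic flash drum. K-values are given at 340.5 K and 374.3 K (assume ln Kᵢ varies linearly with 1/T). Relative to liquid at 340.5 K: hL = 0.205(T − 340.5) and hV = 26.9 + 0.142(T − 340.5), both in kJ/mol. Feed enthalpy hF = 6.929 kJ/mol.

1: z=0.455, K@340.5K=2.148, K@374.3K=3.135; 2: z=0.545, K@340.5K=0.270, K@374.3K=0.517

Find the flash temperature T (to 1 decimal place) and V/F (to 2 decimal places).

T = 345.4 K, V/F = 0.22

Adiabatic flash: solve Rachford–Rice at each trial T, then check hF = ψ·hV(T) + (1−ψ)·hL(T).
  T = 340.5 K: K = (2.148, 0.270), RR gives ψ = 0.149, H_out = 3.996 kJ/mol
  T = 374.3 K: K = (3.135, 0.517), RR gives ψ = 0.687, H_out = 23.940 kJ/mol
  T = 357.4 K: K = (2.618, 0.379), RR gives ψ = 0.396, H_out = 13.705 kJ/mol
  T = 348.9 K: K = (2.376, 0.321), RR gives ψ = 0.274, H_out = 8.948 kJ/mol
  T = 344.7 K: K = (2.260, 0.295), RR gives ψ = 0.213, H_out = 6.528 kJ/mol
  T = 346.8 K: K = (2.318, 0.308), RR gives ψ = 0.244, H_out = 7.749 kJ/mol
Linear interpolation between T = 344.7 (H_out = 6.528) and T = 346.8 (H_out = 7.749) on hF = 6.929 gives T ≈ 345.4 K, at which ψ = 0.22.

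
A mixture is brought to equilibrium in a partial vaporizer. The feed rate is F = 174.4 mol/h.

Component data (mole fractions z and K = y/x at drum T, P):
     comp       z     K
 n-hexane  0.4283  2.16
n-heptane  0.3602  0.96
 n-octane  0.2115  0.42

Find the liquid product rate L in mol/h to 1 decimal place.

Material balance + equilibrium reduce to Σ zᵢ(Kᵢ−1)/(1+ψ(Kᵢ−1)) = 0.
Check two-phase: ΣzᵢKᵢ = 1.3598 > 1 and Σzᵢ/Kᵢ = 1.0771 > 1, so g(0) = 0.3598 > 0 and g(1) = -0.0771 < 0.
Iterate (Newton) starting at ψ = 0.67:
  ψ = 0.6700: g = 0.06411, g' = -0.3734 → ψ = 0.8417
  ψ = 0.8417: g = -0.00320, g' = -0.4198 → ψ = 0.8341
  ψ = 0.8341: g = -0.00001, g' = -0.4165 → ψ = 0.8340
Converged at ψ = 0.8340.
Then V = ψ·F = 0.8340·174.4 = 145.5 mol/h and L = F − V = 28.9 mol/h.

L = 28.9 mol/h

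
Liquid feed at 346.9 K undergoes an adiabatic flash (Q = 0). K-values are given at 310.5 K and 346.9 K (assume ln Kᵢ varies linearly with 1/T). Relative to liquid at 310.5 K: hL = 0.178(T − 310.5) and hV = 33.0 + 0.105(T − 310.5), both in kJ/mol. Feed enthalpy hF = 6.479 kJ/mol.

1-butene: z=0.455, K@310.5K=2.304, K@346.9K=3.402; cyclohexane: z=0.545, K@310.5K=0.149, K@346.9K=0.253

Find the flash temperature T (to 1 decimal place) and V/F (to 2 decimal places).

Adiabatic flash: solve Rachford–Rice at each trial T, then check hF = ψ·hV(T) + (1−ψ)·hL(T).
  T = 310.5 K: K = (2.304, 0.149), RR gives ψ = 0.117, H_out = 3.852 kJ/mol
  T = 346.9 K: K = (3.402, 0.253), RR gives ψ = 0.382, H_out = 18.076 kJ/mol
  T = 328.7 K: K = (2.830, 0.197), RR gives ψ = 0.269, H_out = 11.754 kJ/mol
  T = 319.6 K: K = (2.561, 0.172), RR gives ψ = 0.200, H_out = 8.100 kJ/mol
  T = 315.1 K: K = (2.432, 0.160), RR gives ψ = 0.161, H_out = 6.092 kJ/mol
  T = 317.4 K: K = (2.498, 0.166), RR gives ψ = 0.182, H_out = 7.138 kJ/mol
  T = 316.2 K: K = (2.464, 0.163), RR gives ψ = 0.171, H_out = 6.598 kJ/mol
Linear interpolation between T = 315.1 (H_out = 6.092) and T = 316.2 (H_out = 6.598) on hF = 6.479 gives T ≈ 315.9 K, at which ψ = 0.17.

T = 315.9 K, V/F = 0.17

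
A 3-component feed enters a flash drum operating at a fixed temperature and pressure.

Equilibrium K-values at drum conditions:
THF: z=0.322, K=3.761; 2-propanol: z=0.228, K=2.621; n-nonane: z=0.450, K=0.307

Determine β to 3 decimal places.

β = 0.590

Rachford–Rice: g(β) = Σ zᵢ(Kᵢ−1)/(1+β(Kᵢ−1)) = 0.
Feasibility: ΣzᵢKᵢ = 1.947, Σzᵢ/Kᵢ = 1.638 — both > 1, two phases present.
Iterate (Newton) starting at β = 0.5:
  β = 0.500: g = 0.1004, g' = -1.122 → β = 0.589
  β = 0.589: g = 0.0001, g' = -1.130 → β = 0.590
Converged at β = 0.590.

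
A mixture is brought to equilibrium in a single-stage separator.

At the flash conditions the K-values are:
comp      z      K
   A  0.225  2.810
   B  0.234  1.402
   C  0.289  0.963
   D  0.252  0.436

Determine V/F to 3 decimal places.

V/F = 0.719

Material balance + equilibrium reduce to Σ zᵢ(Kᵢ−1)/(1+V/F(Kᵢ−1)) = 0.
Check two-phase: ΣzᵢKᵢ = 1.348 > 1 and Σzᵢ/Kᵢ = 1.125 > 1, so g(0) = 0.348 > 0 and g(1) = -0.125 < 0.
Newton iteration, V/F⁰ = 0.5:
  V/F = 0.500: g = 0.0833, g' = -0.385 → V/F = 0.716
  V/F = 0.716: g = 0.0010, g' = -0.389 → V/F = 0.719
Converged at V/F = 0.719.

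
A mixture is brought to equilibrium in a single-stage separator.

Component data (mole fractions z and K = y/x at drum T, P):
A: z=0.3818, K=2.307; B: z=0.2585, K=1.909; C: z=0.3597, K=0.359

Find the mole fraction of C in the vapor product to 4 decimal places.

y_C = 0.2292

Iterate (Newton) starting at V/F = 0.49:
  V/F = 0.4900: g = 0.13061, g' = -0.6587 → V/F = 0.6883
  V/F = 0.6883: g = -0.00536, g' = -0.7349 → V/F = 0.6810
Converged at V/F = 0.6810.
Compositions from xᵢ = zᵢ/(1+V/F(Kᵢ−1)), yᵢ = Kᵢxᵢ:
  A: x = 0.2020, y = 0.4660
  B: x = 0.1597, y = 0.3048
  C: x = 0.6383, y = 0.2292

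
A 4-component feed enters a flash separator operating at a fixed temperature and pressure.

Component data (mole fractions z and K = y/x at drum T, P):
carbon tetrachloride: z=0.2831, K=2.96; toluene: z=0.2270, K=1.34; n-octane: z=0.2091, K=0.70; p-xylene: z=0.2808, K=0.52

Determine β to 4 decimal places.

β = 0.7360

Let β = V/F and solve Σ zᵢ(Kᵢ−1)/(1+β(Kᵢ−1)) = 0.
Check two-phase: ΣzᵢKᵢ = 1.4345 > 1 and Σzᵢ/Kᵢ = 1.1038 > 1, so g(0) = 0.4345 > 0 and g(1) = -0.1038 < 0.
Iterate (Newton) starting at β = 0.5:
  β = 0.5000: g = 0.09506, g' = -0.4346 → β = 0.7187
  β = 0.7187: g = 0.00665, g' = -0.3858 → β = 0.7359
  β = 0.7359: g = 0.00001, g' = -0.3848 → β = 0.7360
Converged at β = 0.7360.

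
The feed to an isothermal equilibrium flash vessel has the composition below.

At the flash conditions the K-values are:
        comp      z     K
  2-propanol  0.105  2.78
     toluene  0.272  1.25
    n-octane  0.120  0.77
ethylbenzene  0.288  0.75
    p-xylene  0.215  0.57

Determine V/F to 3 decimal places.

V/F = 0.188

Material balance + equilibrium reduce to Σ zᵢ(Kᵢ−1)/(1+V/F(Kᵢ−1)) = 0.
g(0) = ΣzᵢKᵢ − 1 = 0.063 and g(1) = 1 − Σzᵢ/Kᵢ = -0.172, so a root lies in (0, 1).
Newton–Raphson from V/F = 0.5:
  V/F = 0.500: g = -0.0719, g' = -0.203 → V/F = 0.145
  V/F = 0.145: g = 0.0123, g' = -0.297 → V/F = 0.186
  V/F = 0.186: g = 0.0004, g' = -0.277 → V/F = 0.188
Converged at V/F = 0.188.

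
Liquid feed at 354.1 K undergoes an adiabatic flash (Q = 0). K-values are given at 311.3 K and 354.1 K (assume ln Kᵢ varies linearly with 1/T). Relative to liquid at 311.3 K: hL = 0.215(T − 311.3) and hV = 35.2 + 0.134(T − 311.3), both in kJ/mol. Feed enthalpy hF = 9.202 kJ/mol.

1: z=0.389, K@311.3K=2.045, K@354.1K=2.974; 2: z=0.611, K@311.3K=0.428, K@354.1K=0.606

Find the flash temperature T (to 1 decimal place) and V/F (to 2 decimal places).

Adiabatic flash: solve Rachford–Rice at each trial T, then check hF = ψ·hV(T) + (1−ψ)·hL(T).
  T = 311.3 K: K = (2.045, 0.428), RR gives ψ = 0.095, H_out = 3.357 kJ/mol
  T = 354.1 K: K = (2.974, 0.606), RR gives ψ = 0.678, H_out = 30.710 kJ/mol
  T = 332.7 K: K = (2.496, 0.515), RR gives ψ = 0.394, H_out = 17.775 kJ/mol
  T = 322.0 K: K = (2.267, 0.471), RR gives ψ = 0.253, H_out = 10.985 kJ/mol
  T = 316.6 K: K = (2.154, 0.449), RR gives ψ = 0.177, H_out = 7.281 kJ/mol
  T = 319.3 K: K = (2.210, 0.460), RR gives ψ = 0.215, H_out = 9.164 kJ/mol
  T = 320.6 K: K = (2.237, 0.465), RR gives ψ = 0.234, H_out = 10.048 kJ/mol
Linear interpolation between T = 319.3 (H_out = 9.164) and T = 320.6 (H_out = 10.048) on hF = 9.202 gives T ≈ 319.4 K, at which ψ = 0.22.

T = 319.4 K, V/F = 0.22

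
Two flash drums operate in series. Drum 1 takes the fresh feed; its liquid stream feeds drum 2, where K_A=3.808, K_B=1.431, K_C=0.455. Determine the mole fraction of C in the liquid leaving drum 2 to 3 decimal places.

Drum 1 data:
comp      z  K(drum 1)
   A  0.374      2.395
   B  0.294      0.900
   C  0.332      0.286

Drum 1:
Rachford–Rice: g(ψ₁) = Σ zᵢ(Kᵢ−1)/(1+ψ₁(Kᵢ−1)) = 0.
Check two-phase: ΣzᵢKᵢ = 1.255 > 1 and Σzᵢ/Kᵢ = 1.644 > 1, so g(0) = 0.255 > 0 and g(1) = -0.644 < 0.
Iterate (Newton) starting at ψ₁ = 0.5:
  ψ₁ = 0.500: g = -0.0923, g' = -0.665 → ψ₁ = 0.361
  ψ₁ = 0.361: g = -0.0031, g' = -0.632 → ψ₁ = 0.356
Converged at ψ₁ = 0.356.
Drum-1 compositions:
  A: x = 0.250, y = 0.598
  B: x = 0.305, y = 0.274
  C: x = 0.445, y = 0.127
Drum-2 feed = drum-1 liquid: z₂ = (0.2498, 0.3049, 0.4453).
Drum 2:
Material balance + equilibrium reduce to Σ zᵢ(Kᵢ−1)/(1+ψ₂(Kᵢ−1)) = 0.
Feasibility: ΣzᵢKᵢ = 1.590, Σzᵢ/Kᵢ = 1.257 — both > 1, two phases present.
Iterate (Newton) starting at ψ₂ = 0.5:
  ψ₂ = 0.500: g = 0.0662, g' = -0.629 → ψ₂ = 0.605
  ψ₂ = 0.605: g = 0.0018, g' = -0.600 → ψ₂ = 0.608
Converged at ψ₂ = 0.608.
  A: x = 0.092, y = 0.351
  B: x = 0.242, y = 0.346
  C: x = 0.666, y = 0.303

x_C (drum 2) = 0.666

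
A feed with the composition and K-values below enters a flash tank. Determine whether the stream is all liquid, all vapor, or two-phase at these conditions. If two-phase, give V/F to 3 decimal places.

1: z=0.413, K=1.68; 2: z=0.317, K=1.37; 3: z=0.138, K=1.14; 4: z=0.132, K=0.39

all vapor

ΣzᵢKᵢ = 1.337; Σzᵢ/Kᵢ = 0.937.
Since Σzᵢ/Kᵢ < 1 the mixture is above its dew point — single vapor phase.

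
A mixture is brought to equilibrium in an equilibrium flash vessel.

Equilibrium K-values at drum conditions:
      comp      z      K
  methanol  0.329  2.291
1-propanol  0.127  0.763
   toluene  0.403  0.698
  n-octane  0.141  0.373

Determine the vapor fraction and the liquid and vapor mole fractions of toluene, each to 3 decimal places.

ψ = 0.376, x_toluene = 0.455, y_toluene = 0.317

Material balance + equilibrium reduce to Σ zᵢ(Kᵢ−1)/(1+ψ(Kᵢ−1)) = 0.
Feasibility: ΣzᵢKᵢ = 1.185, Σzᵢ/Kᵢ = 1.265 — both > 1, two phases present.
Iterate (Newton) starting at ψ = 0.5:
  ψ = 0.500: g = -0.0482, g' = -0.380 → ψ = 0.373
  ψ = 0.373: g = 0.0010, g' = -0.399 → ψ = 0.376
Converged at ψ = 0.376.
Compositions from xᵢ = zᵢ/(1+ψ(Kᵢ−1)), yᵢ = Kᵢxᵢ:
  methanol: x = 0.222, y = 0.508
  1-propanol: x = 0.139, y = 0.106
  toluene: x = 0.455, y = 0.317
  n-octane: x = 0.184, y = 0.069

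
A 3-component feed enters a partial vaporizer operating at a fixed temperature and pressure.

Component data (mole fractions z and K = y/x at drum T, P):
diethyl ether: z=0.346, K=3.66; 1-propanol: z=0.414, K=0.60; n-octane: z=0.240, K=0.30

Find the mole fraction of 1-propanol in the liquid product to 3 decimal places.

Newton iteration, V/F⁰ = 0.5:
  V/F = 0.500: g = -0.0705, g' = -0.833 → V/F = 0.415
  V/F = 0.415: g = 0.0018, g' = -0.882 → V/F = 0.417
Converged at V/F = 0.417.
Compositions from xᵢ = zᵢ/(1+V/F(Kᵢ−1)), yᵢ = Kᵢxᵢ:
  diethyl ether: x = 0.164, y = 0.600
  1-propanol: x = 0.497, y = 0.298
  n-octane: x = 0.339, y = 0.102

x_1-propanol = 0.497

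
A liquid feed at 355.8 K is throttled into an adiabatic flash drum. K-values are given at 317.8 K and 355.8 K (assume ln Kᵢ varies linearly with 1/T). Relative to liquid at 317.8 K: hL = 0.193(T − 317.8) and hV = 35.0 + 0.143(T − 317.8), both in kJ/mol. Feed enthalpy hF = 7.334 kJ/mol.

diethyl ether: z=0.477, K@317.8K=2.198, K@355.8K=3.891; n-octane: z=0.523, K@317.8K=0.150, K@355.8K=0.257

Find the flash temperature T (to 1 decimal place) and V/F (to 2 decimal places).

Adiabatic flash: solve Rachford–Rice at each trial T, then check hF = ψ·hV(T) + (1−ψ)·hL(T).
  T = 317.8 K: K = (2.198, 0.150), RR gives ψ = 0.125, H_out = 4.362 kJ/mol
  T = 355.8 K: K = (3.891, 0.257), RR gives ψ = 0.461, H_out = 22.596 kJ/mol
  T = 336.8 K: K = (2.972, 0.199), RR gives ψ = 0.331, H_out = 14.922 kJ/mol
  T = 327.3 K: K = (2.567, 0.174), RR gives ψ = 0.243, H_out = 10.240 kJ/mol
  T = 322.6 K: K = (2.380, 0.162), RR gives ψ = 0.190, H_out = 7.532 kJ/mol
  T = 320.2 K: K = (2.288, 0.156), RR gives ψ = 0.159, H_out = 6.007 kJ/mol
Linear interpolation between T = 320.2 (H_out = 6.007) and T = 322.6 (H_out = 7.532) on hF = 7.334 gives T ≈ 322.3 K, at which ψ = 0.19.

T = 322.3 K, V/F = 0.19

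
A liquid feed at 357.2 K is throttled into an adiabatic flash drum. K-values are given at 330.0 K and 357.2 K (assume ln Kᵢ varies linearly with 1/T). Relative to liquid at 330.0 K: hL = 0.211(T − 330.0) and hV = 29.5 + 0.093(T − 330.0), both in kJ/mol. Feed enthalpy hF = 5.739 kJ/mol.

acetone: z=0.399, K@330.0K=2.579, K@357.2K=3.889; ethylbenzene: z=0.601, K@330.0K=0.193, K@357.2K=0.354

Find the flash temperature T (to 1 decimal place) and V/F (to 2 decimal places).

T = 334.3 K, V/F = 0.17

Adiabatic flash: solve Rachford–Rice at each trial T, then check hF = ψ·hV(T) + (1−ψ)·hL(T).
  T = 330.0 K: K = (2.579, 0.193), RR gives ψ = 0.114, H_out = 3.357 kJ/mol
  T = 357.2 K: K = (3.889, 0.354), RR gives ψ = 0.410, H_out = 16.508 kJ/mol
  T = 343.6 K: K = (3.193, 0.265), RR gives ψ = 0.268, H_out = 10.358 kJ/mol
  T = 336.8 K: K = (2.876, 0.227), RR gives ψ = 0.196, H_out = 7.047 kJ/mol
  T = 333.4 K: K = (2.725, 0.209), RR gives ψ = 0.156, H_out = 5.263 kJ/mol
  T = 335.1 K: K = (2.800, 0.218), RR gives ψ = 0.176, H_out = 6.168 kJ/mol
Linear interpolation between T = 333.4 (H_out = 5.263) and T = 335.1 (H_out = 6.168) on hF = 5.739 gives T ≈ 334.3 K, at which ψ = 0.17.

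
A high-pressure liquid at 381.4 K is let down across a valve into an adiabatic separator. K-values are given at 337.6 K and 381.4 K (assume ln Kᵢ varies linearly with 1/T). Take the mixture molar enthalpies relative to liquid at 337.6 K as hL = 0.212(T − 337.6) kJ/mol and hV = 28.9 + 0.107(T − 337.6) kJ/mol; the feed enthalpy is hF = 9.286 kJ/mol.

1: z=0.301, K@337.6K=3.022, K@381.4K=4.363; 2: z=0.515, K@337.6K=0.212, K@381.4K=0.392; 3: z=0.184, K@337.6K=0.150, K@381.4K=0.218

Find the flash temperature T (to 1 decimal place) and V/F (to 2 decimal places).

T = 361.7 K, V/F = 0.16

Adiabatic flash: solve Rachford–Rice at each trial T, then check hF = ψ·hV(T) + (1−ψ)·hL(T).
  T = 337.6 K: K = (3.022, 0.212, 0.150), RR gives ψ = 0.029, H_out = 0.824 kJ/mol
  T = 381.4 K: K = (4.363, 0.392, 0.218), RR gives ψ = 0.251, H_out = 15.392 kJ/mol
  T = 359.5 K: K = (3.672, 0.294, 0.183), RR gives ψ = 0.147, H_out = 8.565 kJ/mol
  T = 370.4 K: K = (4.011, 0.341, 0.200), RR gives ψ = 0.200, H_out = 12.033 kJ/mol
  T = 364.9 K: K = (3.839, 0.316, 0.191), RR gives ψ = 0.174, H_out = 10.305 kJ/mol
  T = 362.2 K: K = (3.755, 0.305, 0.187), RR gives ψ = 0.161, H_out = 9.441 kJ/mol
  T = 360.9 K: K = (3.715, 0.300, 0.185), RR gives ψ = 0.154, H_out = 9.021 kJ/mol
Linear interpolation between T = 360.9 (H_out = 9.021) and T = 362.2 (H_out = 9.441) on hF = 9.286 gives T ≈ 361.7 K, at which ψ = 0.16.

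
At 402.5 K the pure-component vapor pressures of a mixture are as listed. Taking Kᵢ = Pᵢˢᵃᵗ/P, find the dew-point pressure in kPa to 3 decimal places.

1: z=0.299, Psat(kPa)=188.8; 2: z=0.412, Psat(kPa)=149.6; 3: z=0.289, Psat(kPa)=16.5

Pdew = 45.761 kPa

At the dew point ψ → 1, so Σzᵢ/Kᵢ = 1 with Kᵢ = Pᵢˢᵃᵗ/P ⇒ 1/P = Σzᵢ/Pᵢˢᵃᵗ.
1/P = 0.299/188.8 + 0.412/149.6 + 0.289/16.5 = 0.021853 ⇒ P = 45.761 kPa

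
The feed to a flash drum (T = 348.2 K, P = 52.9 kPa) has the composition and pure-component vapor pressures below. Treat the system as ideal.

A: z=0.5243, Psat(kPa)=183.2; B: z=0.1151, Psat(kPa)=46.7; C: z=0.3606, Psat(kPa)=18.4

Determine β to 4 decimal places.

β = 0.7278

Raoult's law: Kᵢ = Pᵢˢᵃᵗ/P = Pᵢˢᵃᵗ/52.9.
  K_A = 183.2/52.9 = 3.463138, K_B = 46.7/52.9 = 0.882798, K_C = 18.4/52.9 = 0.347826
Material balance + equilibrium reduce to Σ zᵢ(Kᵢ−1)/(1+β(Kᵢ−1)) = 0.
g(0) = ΣzᵢKᵢ − 1 = 1.0428 and g(1) = 1 − Σzᵢ/Kᵢ = -0.3185, so a root lies in (0, 1).
Iterate (Newton) starting at β = 0.5:
  β = 0.5000: g = 0.21541, g' = -0.9783 → β = 0.7202
  β = 0.7202: g = 0.00735, g' = -0.9607 → β = 0.7279
  β = 0.7279: g = -0.00002, g' = -0.9655 → β = 0.7278
Converged at β = 0.7278.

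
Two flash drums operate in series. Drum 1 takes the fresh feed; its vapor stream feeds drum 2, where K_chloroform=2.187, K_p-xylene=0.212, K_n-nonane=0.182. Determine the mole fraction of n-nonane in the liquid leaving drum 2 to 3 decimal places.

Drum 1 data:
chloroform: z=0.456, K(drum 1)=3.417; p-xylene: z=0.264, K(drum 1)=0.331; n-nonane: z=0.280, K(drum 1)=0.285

x_n-nonane (drum 2) = 0.297

Drum 1:
Let ψ₁ = V/F and solve Σ zᵢ(Kᵢ−1)/(1+ψ₁(Kᵢ−1)) = 0.
Feasibility: ΣzᵢKᵢ = 1.725, Σzᵢ/Kᵢ = 1.913 — both > 1, two phases present.
Iterate (Newton) starting at ψ₁ = 0.5:
  ψ₁ = 0.500: g = -0.0779, g' = -1.160 → ψ₁ = 0.433
Converged at ψ₁ = 0.433.
Drum-1 compositions:
  chloroform: x = 0.223, y = 0.761
  p-xylene: x = 0.372, y = 0.123
  n-nonane: x = 0.406, y = 0.116
Drum-2 feed = drum-1 vapor: z₂ = (0.7614, 0.1230, 0.1156).
Drum 2:
Let ψ₂ = V/F and solve Σ zᵢ(Kᵢ−1)/(1+ψ₂(Kᵢ−1)) = 0.
g(0) = ΣzᵢKᵢ − 1 = 0.712 and g(1) = 1 − Σzᵢ/Kᵢ = -0.563, so a root lies in (0, 1).
Newton–Raphson from ψ₂ = 0.37:
  ψ₂ = 0.370: g = 0.3556, g' = -0.829 → ψ₂ = 0.799
  ψ₂ = 0.799: g = -0.0705, g' = -1.483 → ψ₂ = 0.751
  ψ₂ = 0.751: g = -0.0051, g' = -1.279 → ψ₂ = 0.747
Converged at ψ₂ = 0.747.
  chloroform: x = 0.404, y = 0.882
  p-xylene: x = 0.299, y = 0.063
  n-nonane: x = 0.297, y = 0.054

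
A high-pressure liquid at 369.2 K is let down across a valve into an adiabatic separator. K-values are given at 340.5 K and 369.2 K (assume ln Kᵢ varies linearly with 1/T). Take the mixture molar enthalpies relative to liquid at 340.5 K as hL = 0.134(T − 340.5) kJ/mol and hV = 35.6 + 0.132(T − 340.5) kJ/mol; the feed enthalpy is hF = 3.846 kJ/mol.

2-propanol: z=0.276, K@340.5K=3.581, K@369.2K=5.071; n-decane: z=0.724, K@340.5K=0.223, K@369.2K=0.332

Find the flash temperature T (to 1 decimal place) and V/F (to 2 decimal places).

Adiabatic flash: solve Rachford–Rice at each trial T, then check hF = ψ·hV(T) + (1−ψ)·hL(T).
  T = 340.5 K: K = (3.581, 0.223), RR gives ψ = 0.075, H_out = 2.659 kJ/mol
  T = 369.2 K: K = (5.071, 0.332), RR gives ψ = 0.235, H_out = 12.210 kJ/mol
  T = 354.9 K: K = (4.294, 0.274), RR gives ψ = 0.161, H_out = 7.643 kJ/mol
  T = 347.7 K: K = (3.929, 0.248), RR gives ψ = 0.120, H_out = 5.227 kJ/mol
  T = 344.1 K: K = (3.753, 0.235), RR gives ψ = 0.098, H_out = 3.967 kJ/mol
  T = 342.3 K: K = (3.666, 0.229), RR gives ψ = 0.086, H_out = 3.319 kJ/mol
Linear interpolation between T = 342.3 (H_out = 3.319) and T = 344.1 (H_out = 3.967) on hF = 3.846 gives T ≈ 343.8 K, at which ψ = 0.10.

T = 343.8 K, V/F = 0.10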